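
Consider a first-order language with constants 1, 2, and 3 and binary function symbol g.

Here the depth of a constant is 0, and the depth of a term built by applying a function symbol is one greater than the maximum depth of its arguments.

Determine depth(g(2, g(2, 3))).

depth(g(2, 3)) = 1 + max(0, 0) = 1
depth(g(2, g(2, 3))) = 1 + max(0, 1) = 2

2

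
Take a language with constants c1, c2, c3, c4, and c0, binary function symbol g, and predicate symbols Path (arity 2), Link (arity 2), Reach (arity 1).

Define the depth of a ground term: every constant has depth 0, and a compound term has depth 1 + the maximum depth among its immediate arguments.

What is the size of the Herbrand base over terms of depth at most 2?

First count ground terms of depth ≤ 2.
Count level by level. With function symbols g/2, the terms of depth ≤ k are the 5 constants together with each function applied to depth-≤(k−1) tuples, so N_k = 5 + N_{k-1}^2.
N_0 = 5
N_1 = 5 + 5^2 = 30
N_2 = 5 + 30^2 = 905
So |H| = 905.
For each predicate symbol, the number of ground atoms is |H| raised to its arity; summing:
  Path: 905^2 = 819025;  Link: 905^2 = 819025;  Reach: 905
Total ground atoms: 819025 + 819025 + 905 = 1638955.

1638955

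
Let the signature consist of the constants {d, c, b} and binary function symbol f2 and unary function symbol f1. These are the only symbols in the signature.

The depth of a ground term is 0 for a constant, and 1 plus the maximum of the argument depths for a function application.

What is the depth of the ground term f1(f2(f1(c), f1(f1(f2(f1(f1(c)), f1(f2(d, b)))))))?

7

depth(f1(c)) = 1 + depth(c) = 1 + 0 = 1
depth(f1(f1(c))) = 1 + depth(f1(c)) = 1 + 1 = 2
depth(f2(d, b)) = 1 + max(0, 0) = 1
depth(f1(f2(d, b))) = 1 + depth(f2(d, b)) = 1 + 1 = 2
depth(f2(f1(f1(c)), f1(f2(d, b)))) = 1 + max(2, 2) = 3
depth(f1(f2(f1(f1(c)), f1(f2(d, b))))) = 1 + depth(f2(f1(f1(c)), f1(f2(d, b)))) = 1 + 3 = 4
depth(f1(f1(f2(f1(f1(c)), f1(f2(d, b)))))) = 1 + depth(f1(f2(f1(f1(c)), f1(f2(d, b))))) = 1 + 4 = 5
depth(f2(f1(c), f1(f1(f2(f1(f1(c)), f1(f2(d, b))))))) = 1 + max(1, 5) = 6
depth(f1(f2(f1(c), f1(f1(f2(f1(f1(c)), f1(f2(d, b)))))))) = 1 + depth(f2(f1(c), f1(f1(f2(f1(f1(c)), f1(f2(d, b))))))) = 1 + 6 = 7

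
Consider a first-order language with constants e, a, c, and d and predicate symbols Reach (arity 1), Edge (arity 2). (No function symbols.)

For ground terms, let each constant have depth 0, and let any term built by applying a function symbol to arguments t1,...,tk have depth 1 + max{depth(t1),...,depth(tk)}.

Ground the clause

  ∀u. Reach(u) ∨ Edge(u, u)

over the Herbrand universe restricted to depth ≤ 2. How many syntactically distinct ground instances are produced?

4

Ground terms of depth ≤ 2:
  With no function symbols every ground term is a constant, so there are exactly 4 ground terms at every depth bound.
  N_0 = 4
  N_1 = 4
  N_2 = 4
  Explicitly: e, a, c, d.
So there are 4 ground terms available for substitution.
There is 1 variable to instantiate (u),  occurring in at least one literal, so different choices give different ground instances.
Number of ground instances = 4.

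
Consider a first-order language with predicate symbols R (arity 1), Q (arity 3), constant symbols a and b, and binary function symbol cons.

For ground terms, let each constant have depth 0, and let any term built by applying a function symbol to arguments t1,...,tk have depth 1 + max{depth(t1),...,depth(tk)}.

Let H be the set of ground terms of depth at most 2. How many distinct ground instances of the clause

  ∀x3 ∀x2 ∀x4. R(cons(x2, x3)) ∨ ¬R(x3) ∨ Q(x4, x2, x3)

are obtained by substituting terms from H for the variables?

Ground terms of depth ≤ 2:
  Let N_k = |{terms of depth ≤ k}|. Then N_0 = 2 and N_k = 2 + N_{k-1}^2 for k ≥ 1 (one summand per function symbol, arity giving the exponent).
  N_0 = 2
  N_1 = 2 + 2^2 = 6
  N_2 = 2 + 6^2 = 38
So there are 38 ground terms available for substitution.
Each of x3, x2, x4 ranges independently over the available ground terms, and distinct assignments produce distinct instances.
Number of ground instances = 38^3 = 54872.

54872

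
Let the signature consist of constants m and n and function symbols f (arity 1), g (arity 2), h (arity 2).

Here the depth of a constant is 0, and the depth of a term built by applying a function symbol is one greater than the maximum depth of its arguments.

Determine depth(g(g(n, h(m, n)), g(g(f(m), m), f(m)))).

4

depth(h(m, n)) = 1 + max(0, 0) = 1
depth(g(n, h(m, n))) = 1 + max(0, 1) = 2
depth(f(m)) = 1 + depth(m) = 1 + 0 = 1
depth(g(f(m), m)) = 1 + max(1, 0) = 2
depth(g(g(f(m), m), f(m))) = 1 + max(2, 1) = 3
depth(g(g(n, h(m, n)), g(g(f(m), m), f(m)))) = 1 + max(2, 3) = 4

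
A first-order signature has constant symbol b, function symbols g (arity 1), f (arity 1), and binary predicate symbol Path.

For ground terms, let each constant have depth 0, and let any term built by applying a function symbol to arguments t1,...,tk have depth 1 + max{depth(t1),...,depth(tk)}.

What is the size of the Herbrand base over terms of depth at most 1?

9

First count ground terms of depth ≤ 1.
Count level by level. With function symbols g/1, f/1, the terms of depth ≤ k are the 1 constant together with each function applied to depth-≤(k−1) tuples, so N_k = 1 + N_{k-1} + N_{k-1}.
N_0 = 1
N_1 = 1 + 1 + 1 = 3
Explicitly: b, g(b), f(b).
So |H| = 3.
For each predicate symbol, the number of ground atoms is |H| raised to its arity; summing:
  Path: 3^2 = 9
Total ground atoms: 9.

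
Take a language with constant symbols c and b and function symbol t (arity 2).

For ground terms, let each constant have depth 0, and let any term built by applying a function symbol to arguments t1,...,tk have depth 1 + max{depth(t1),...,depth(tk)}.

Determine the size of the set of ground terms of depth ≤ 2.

38

Write N_k for the number of ground terms of depth ≤ k. A term of depth ≤ k is either a constant or a function symbol applied to arguments of depth ≤ k−1, so N_k = 2 + N_{k-1}^2.
N_0 = 2
N_1 = 2 + 2^2 = 6
N_2 = 2 + 6^2 = 38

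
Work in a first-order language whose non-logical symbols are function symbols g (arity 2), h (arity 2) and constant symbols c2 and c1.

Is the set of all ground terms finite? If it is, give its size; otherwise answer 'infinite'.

infinite

The signature has at least one function symbol (g, arity 2) and at least one constant (c2).
Iterating g gives infinitely many distinct ground terms: c2, g(c2, c2), g(g(c2, c2), g(c2, c2)), ...
So the Herbrand universe is infinite.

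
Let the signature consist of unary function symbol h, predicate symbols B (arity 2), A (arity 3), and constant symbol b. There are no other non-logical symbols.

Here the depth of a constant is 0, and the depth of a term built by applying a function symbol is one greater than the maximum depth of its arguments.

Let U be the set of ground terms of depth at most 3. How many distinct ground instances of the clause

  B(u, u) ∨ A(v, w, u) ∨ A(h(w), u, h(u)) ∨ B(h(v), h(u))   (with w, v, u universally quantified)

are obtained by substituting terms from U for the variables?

64

Ground terms of depth ≤ 3:
  If N_k denotes the number of depth-≤k ground terms, the 1 constant gives N_0 = 1, and each function symbol of arity r contributes N_{k-1}^r new terms at level k: N_k = 1 + N_{k-1}.
  N_0 = 1
  N_1 = 1 + 1 = 2
  N_2 = 1 + 2 = 3
  N_3 = 1 + 3 = 4
So there are 4 ground terms available for substitution.
The clause has 3 distinct variables (w, v, u), each appearing in the body. In the free term algebra distinct substitutions yield syntactically distinct ground instances.
Number of ground instances = 4^3 = 64.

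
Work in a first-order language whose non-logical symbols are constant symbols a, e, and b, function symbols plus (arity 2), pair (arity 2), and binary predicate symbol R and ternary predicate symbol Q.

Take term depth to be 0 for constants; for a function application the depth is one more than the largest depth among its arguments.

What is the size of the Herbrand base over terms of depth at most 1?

First count ground terms of depth ≤ 1.
Let N_k = |{terms of depth ≤ k}|. Then N_0 = 3 and N_k = 3 + N_{k-1}^2 + N_{k-1}^2 for k ≥ 1 (one summand per function symbol, arity giving the exponent).
N_0 = 3
N_1 = 3 + 3^2 + 3^2 = 21
So |H| = 21.
Each predicate of arity r yields |H|^r ground atoms (one per choice of an r-tuple from H):
  R: 21^2 = 441;  Q: 21^3 = 9261
Total ground atoms: 441 + 9261 = 9702.

9702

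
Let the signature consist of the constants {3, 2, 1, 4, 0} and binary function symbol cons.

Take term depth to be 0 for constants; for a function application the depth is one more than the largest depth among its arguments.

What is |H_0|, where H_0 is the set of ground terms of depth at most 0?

5

If N_k denotes the number of depth-≤k ground terms, the 5 constants give N_0 = 5, and each function symbol of arity r contributes N_{k-1}^r new terms at level k: N_k = 5 + N_{k-1}^2.
N_0 = 5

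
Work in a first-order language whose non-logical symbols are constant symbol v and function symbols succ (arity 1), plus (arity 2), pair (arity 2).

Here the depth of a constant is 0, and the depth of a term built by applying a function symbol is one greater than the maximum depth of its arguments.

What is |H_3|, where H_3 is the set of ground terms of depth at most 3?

2776

Let N_k count ground terms of depth at most k. Each non-constant term of depth ≤ k is some function symbol applied to depth-≤(k−1) arguments, giving N_k = 1 + N_{k-1} + N_{k-1}^2 + N_{k-1}^2.
N_0 = 1
N_1 = 1 + 1 + 1^2 + 1^2 = 4
N_2 = 1 + 4 + 4^2 + 4^2 = 37
N_3 = 1 + 37 + 37^2 + 37^2 = 2776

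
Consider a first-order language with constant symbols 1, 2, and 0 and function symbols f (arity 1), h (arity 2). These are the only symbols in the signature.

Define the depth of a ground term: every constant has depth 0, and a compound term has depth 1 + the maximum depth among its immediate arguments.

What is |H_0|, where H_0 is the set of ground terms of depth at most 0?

If N_k denotes the number of depth-≤k ground terms, the 3 constants give N_0 = 3, and each function symbol of arity r contributes N_{k-1}^r new terms at level k: N_k = 3 + N_{k-1} + N_{k-1}^2.
N_0 = 3
Explicitly: 1, 2, 0.

3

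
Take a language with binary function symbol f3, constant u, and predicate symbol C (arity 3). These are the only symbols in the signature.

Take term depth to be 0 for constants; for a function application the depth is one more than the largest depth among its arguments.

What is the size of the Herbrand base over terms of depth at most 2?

First count ground terms of depth ≤ 2.
Let N_k count ground terms of depth at most k. Each non-constant term of depth ≤ k is some function symbol applied to depth-≤(k−1) arguments, giving N_k = 1 + N_{k-1}^2.
N_0 = 1
N_1 = 1 + 1^2 = 2
N_2 = 1 + 2^2 = 5
So |H| = 5.
A ground atom is a predicate applied to a tuple of terms from H, so the count is the sum over predicates of |H|^arity:
  C: 5^3 = 125
Total ground atoms: 125.

125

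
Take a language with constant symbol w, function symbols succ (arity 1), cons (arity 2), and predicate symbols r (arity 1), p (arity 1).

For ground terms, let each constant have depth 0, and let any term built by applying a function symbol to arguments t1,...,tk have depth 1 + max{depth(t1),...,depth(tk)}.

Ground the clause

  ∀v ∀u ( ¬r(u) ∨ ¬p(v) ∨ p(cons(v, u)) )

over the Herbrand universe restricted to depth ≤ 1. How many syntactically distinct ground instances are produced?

9

Ground terms of depth ≤ 1:
  Count level by level. With function symbols succ/1, cons/2, the terms of depth ≤ k are the 1 constant together with each function applied to depth-≤(k−1) tuples, so N_k = 1 + N_{k-1} + N_{k-1}^2.
  N_0 = 1
  N_1 = 1 + 1 + 1^2 = 3
So there are 3 ground terms available for substitution.
The body mentions every one of the 2 quantified variables; since ground terms form a free algebra, no two substitutions collapse to the same formula.
Number of ground instances = 3^2 = 9.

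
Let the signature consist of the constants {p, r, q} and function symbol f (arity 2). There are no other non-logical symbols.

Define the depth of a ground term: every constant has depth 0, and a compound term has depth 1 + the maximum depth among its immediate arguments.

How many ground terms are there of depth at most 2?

147

Count level by level. With function symbols f/2, the terms of depth ≤ k are the 3 constants together with each function applied to depth-≤(k−1) tuples, so N_k = 3 + N_{k-1}^2.
N_0 = 3
N_1 = 3 + 3^2 = 12
N_2 = 3 + 12^2 = 147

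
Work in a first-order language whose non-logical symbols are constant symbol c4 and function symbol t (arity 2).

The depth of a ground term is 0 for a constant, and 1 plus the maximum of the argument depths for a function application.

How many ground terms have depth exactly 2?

3

If N_k denotes the number of depth-≤k ground terms, the 1 constant gives N_0 = 1, and each function symbol of arity r contributes N_{k-1}^r new terms at level k: N_k = 1 + N_{k-1}^2.
N_0 = 1
N_1 = 1 + 1^2 = 2
N_2 = 1 + 2^2 = 5
Terms of depth exactly 2: N_2 − N_1 = 5 − 2 = 3.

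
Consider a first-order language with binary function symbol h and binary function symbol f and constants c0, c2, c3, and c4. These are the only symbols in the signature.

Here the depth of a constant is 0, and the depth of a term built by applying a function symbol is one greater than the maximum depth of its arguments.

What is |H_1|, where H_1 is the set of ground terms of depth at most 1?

If N_k denotes the number of depth-≤k ground terms, the 4 constants give N_0 = 4, and each function symbol of arity r contributes N_{k-1}^r new terms at level k: N_k = 4 + N_{k-1}^2 + N_{k-1}^2.
N_0 = 4
N_1 = 4 + 4^2 + 4^2 = 36

36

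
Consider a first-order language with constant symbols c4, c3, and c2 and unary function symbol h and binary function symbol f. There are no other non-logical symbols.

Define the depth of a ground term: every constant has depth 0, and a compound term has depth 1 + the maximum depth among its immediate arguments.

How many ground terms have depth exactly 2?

Write N_k for the number of ground terms of depth ≤ k. A term of depth ≤ k is either a constant or a function symbol applied to arguments of depth ≤ k−1, so N_k = 3 + N_{k-1} + N_{k-1}^2.
N_0 = 3
N_1 = 3 + 3 + 3^2 = 15
N_2 = 3 + 15 + 15^2 = 243
Terms of depth exactly 2: N_2 − N_1 = 243 − 15 = 228.

228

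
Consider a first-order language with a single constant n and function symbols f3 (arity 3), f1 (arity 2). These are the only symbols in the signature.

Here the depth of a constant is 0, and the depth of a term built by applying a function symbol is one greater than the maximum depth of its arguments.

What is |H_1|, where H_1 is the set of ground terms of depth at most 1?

3

Count level by level. With function symbols f3/3, f1/2, the terms of depth ≤ k are the 1 constant together with each function applied to depth-≤(k−1) tuples, so N_k = 1 + N_{k-1}^3 + N_{k-1}^2.
N_0 = 1
N_1 = 1 + 1^3 + 1^2 = 3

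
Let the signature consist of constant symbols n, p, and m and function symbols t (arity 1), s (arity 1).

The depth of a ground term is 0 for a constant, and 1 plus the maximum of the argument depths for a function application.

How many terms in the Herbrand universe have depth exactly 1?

If N_k denotes the number of depth-≤k ground terms, the 3 constants give N_0 = 3, and each function symbol of arity r contributes N_{k-1}^r new terms at level k: N_k = 3 + N_{k-1} + N_{k-1}.
N_0 = 3
N_1 = 3 + 3 + 3 = 9
Terms of depth exactly 1: N_1 − N_0 = 9 − 3 = 6.

6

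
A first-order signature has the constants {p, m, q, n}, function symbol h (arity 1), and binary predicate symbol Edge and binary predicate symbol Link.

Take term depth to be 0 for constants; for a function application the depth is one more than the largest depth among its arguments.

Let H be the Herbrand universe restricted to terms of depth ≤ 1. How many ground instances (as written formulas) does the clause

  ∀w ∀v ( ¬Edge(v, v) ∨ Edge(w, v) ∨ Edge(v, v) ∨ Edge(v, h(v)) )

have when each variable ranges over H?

64

Ground terms of depth ≤ 1:
  Let N_k = |{terms of depth ≤ k}|. Then N_0 = 4 and N_k = 4 + N_{k-1} for k ≥ 1 (one summand per function symbol, arity giving the exponent).
  N_0 = 4
  N_1 = 4 + 4 = 8
  Explicitly: p, m, q, n, h(p), h(m), h(q), h(n).
So there are 8 ground terms available for substitution.
The clause has 2 distinct variables (w, v), each appearing in the body. In the free term algebra distinct substitutions yield syntactically distinct ground instances.
Number of ground instances = 8^2 = 64.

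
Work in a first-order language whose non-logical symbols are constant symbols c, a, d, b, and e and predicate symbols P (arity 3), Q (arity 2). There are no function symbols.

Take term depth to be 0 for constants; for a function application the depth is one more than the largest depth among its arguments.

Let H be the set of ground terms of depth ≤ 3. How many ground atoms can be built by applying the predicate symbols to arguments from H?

First count ground terms of depth ≤ 3.
With no function symbols every ground term is a constant, so there are exactly 5 ground terms at every depth bound.
N_0 = 5
N_1 = 5
N_2 = 5
N_3 = 5
So |H| = 5.
Ground atoms are formed by filling each argument slot of a predicate with a term from H, so an r-ary predicate gives |H|^r atoms:
  P: 5^3 = 125;  Q: 5^2 = 25
Total ground atoms: 125 + 25 = 150.

150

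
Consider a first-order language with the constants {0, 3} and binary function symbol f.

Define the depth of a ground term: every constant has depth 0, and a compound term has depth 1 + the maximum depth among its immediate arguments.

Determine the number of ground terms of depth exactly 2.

32

If N_k denotes the number of depth-≤k ground terms, the 2 constants give N_0 = 2, and each function symbol of arity r contributes N_{k-1}^r new terms at level k: N_k = 2 + N_{k-1}^2.
N_0 = 2
N_1 = 2 + 2^2 = 6
N_2 = 2 + 6^2 = 38
Terms of depth exactly 2: N_2 − N_1 = 38 − 6 = 32.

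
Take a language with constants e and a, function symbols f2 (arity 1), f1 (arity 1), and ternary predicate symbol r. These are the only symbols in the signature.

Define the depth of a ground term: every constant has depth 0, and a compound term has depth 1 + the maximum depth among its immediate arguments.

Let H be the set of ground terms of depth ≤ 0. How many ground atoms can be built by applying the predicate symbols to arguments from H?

First count ground terms of depth ≤ 0.
Count level by level. With function symbols f2/1, f1/1, the terms of depth ≤ k are the 2 constants together with each function applied to depth-≤(k−1) tuples, so N_k = 2 + N_{k-1} + N_{k-1}.
N_0 = 2
Explicitly: e, a.
So |H| = 2.
Each predicate of arity r yields |H|^r ground atoms (one per choice of an r-tuple from H):
  r: 2^3 = 8
Total ground atoms: 8.

8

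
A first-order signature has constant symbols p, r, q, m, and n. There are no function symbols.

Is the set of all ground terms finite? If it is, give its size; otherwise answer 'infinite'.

5

There are no function symbols, so every ground term is one of the 5 constants.
The Herbrand universe is {p, r, q, m, n}, which is finite with 5 elements.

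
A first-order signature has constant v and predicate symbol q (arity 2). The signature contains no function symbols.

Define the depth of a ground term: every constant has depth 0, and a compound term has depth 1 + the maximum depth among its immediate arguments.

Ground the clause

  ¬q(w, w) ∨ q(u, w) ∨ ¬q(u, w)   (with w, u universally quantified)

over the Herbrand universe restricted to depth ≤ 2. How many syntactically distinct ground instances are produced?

Ground terms of depth ≤ 2:
  With no function symbols every ground term is a constant, so there is exactly 1 ground term at every depth bound.
  N_0 = 1
  N_1 = 1
  N_2 = 1
So there is exactly 1 ground term available for substitution.
The clause has 2 distinct variables (w, u), each appearing in the body. In the free term algebra distinct substitutions yield syntactically distinct ground instances.
Number of ground instances = 1^2 = 1.

1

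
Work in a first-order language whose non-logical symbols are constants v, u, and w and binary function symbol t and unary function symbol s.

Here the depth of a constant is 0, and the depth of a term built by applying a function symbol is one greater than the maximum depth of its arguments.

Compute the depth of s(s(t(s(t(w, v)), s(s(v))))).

5

depth(t(w, v)) = 1 + max(0, 0) = 1
depth(s(t(w, v))) = 1 + depth(t(w, v)) = 1 + 1 = 2
depth(s(v)) = 1 + depth(v) = 1 + 0 = 1
depth(s(s(v))) = 1 + depth(s(v)) = 1 + 1 = 2
depth(t(s(t(w, v)), s(s(v)))) = 1 + max(2, 2) = 3
depth(s(t(s(t(w, v)), s(s(v))))) = 1 + depth(t(s(t(w, v)), s(s(v)))) = 1 + 3 = 4
depth(s(s(t(s(t(w, v)), s(s(v)))))) = 1 + depth(s(t(s(t(w, v)), s(s(v))))) = 1 + 4 = 5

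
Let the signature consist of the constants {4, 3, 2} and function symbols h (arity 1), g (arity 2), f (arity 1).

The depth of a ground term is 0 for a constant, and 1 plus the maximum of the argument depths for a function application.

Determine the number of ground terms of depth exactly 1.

Write N_k for the number of ground terms of depth ≤ k. A term of depth ≤ k is either a constant or a function symbol applied to arguments of depth ≤ k−1, so N_k = 3 + N_{k-1} + N_{k-1}^2 + N_{k-1}.
N_0 = 3
N_1 = 3 + 3 + 3^2 + 3 = 18
Terms of depth exactly 1: N_1 − N_0 = 18 − 3 = 15.

15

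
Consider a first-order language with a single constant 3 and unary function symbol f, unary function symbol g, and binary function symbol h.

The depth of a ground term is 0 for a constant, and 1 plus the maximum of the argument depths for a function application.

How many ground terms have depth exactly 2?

21

If N_k denotes the number of depth-≤k ground terms, the 1 constant gives N_0 = 1, and each function symbol of arity r contributes N_{k-1}^r new terms at level k: N_k = 1 + N_{k-1} + N_{k-1} + N_{k-1}^2.
N_0 = 1
N_1 = 1 + 1 + 1 + 1^2 = 4
N_2 = 1 + 4 + 4 + 4^2 = 25
Terms of depth exactly 2: N_2 − N_1 = 25 − 4 = 21.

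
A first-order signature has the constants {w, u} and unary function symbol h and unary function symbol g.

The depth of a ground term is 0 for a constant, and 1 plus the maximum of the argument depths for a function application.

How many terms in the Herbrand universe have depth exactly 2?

8

Write N_k for the number of ground terms of depth ≤ k. A term of depth ≤ k is either a constant or a function symbol applied to arguments of depth ≤ k−1, so N_k = 2 + N_{k-1} + N_{k-1}.
N_0 = 2
N_1 = 2 + 2 + 2 = 6
N_2 = 2 + 6 + 6 = 14
Terms of depth exactly 2: N_2 − N_1 = 14 − 6 = 8.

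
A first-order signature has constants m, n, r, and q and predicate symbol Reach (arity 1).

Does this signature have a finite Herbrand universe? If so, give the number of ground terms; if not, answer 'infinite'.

4

There are no function symbols, so every ground term is one of the 4 constants.
The Herbrand universe is {m, n, r, q}, which is finite with 4 elements.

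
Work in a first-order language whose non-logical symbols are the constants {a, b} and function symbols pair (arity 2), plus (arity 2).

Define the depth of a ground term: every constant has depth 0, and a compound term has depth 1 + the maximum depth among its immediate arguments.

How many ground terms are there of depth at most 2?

202

Let N_k count ground terms of depth at most k. Each non-constant term of depth ≤ k is some function symbol applied to depth-≤(k−1) arguments, giving N_k = 2 + N_{k-1}^2 + N_{k-1}^2.
N_0 = 2
N_1 = 2 + 2^2 + 2^2 = 10
N_2 = 2 + 10^2 + 10^2 = 202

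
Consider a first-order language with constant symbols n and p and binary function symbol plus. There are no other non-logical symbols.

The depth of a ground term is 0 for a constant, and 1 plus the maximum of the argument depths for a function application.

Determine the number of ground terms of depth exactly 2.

Write N_k for the number of ground terms of depth ≤ k. A term of depth ≤ k is either a constant or a function symbol applied to arguments of depth ≤ k−1, so N_k = 2 + N_{k-1}^2.
N_0 = 2
N_1 = 2 + 2^2 = 6
N_2 = 2 + 6^2 = 38
Terms of depth exactly 2: N_2 − N_1 = 38 − 6 = 32.

32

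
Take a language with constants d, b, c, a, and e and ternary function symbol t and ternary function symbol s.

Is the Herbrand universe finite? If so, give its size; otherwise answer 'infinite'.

infinite

The signature has at least one function symbol (t, arity 3) and at least one constant (d).
Iterating t gives infinitely many distinct ground terms: d, t(d, d, d), t(t(d, d, d), t(d, d, d), t(d, d, d)), ...
So the Herbrand universe is infinite.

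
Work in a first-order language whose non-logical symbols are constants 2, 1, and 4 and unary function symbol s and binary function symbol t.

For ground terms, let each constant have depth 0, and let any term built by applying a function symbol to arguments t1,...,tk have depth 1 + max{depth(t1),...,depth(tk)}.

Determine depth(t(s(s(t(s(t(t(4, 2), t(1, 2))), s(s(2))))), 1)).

7

depth(t(4, 2)) = 1 + max(0, 0) = 1
depth(t(1, 2)) = 1 + max(0, 0) = 1
depth(t(t(4, 2), t(1, 2))) = 1 + max(1, 1) = 2
depth(s(t(t(4, 2), t(1, 2)))) = 1 + depth(t(t(4, 2), t(1, 2))) = 1 + 2 = 3
depth(s(2)) = 1 + depth(2) = 1 + 0 = 1
depth(s(s(2))) = 1 + depth(s(2)) = 1 + 1 = 2
depth(t(s(t(t(4, 2), t(1, 2))), s(s(2)))) = 1 + max(3, 2) = 4
depth(s(t(s(t(t(4, 2), t(1, 2))), s(s(2))))) = 1 + depth(t(s(t(t(4, 2), t(1, 2))), s(s(2)))) = 1 + 4 = 5
depth(s(s(t(s(t(t(4, 2), t(1, 2))), s(s(2)))))) = 1 + depth(s(t(s(t(t(4, 2), t(1, 2))), s(s(2))))) = 1 + 5 = 6
depth(t(s(s(t(s(t(t(4, 2), t(1, 2))), s(s(2))))), 1)) = 1 + max(6, 0) = 7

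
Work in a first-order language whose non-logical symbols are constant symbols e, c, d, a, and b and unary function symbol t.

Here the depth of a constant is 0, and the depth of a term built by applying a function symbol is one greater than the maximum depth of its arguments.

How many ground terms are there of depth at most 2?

Let N_k count ground terms of depth at most k. Each non-constant term of depth ≤ k is some function symbol applied to depth-≤(k−1) arguments, giving N_k = 5 + N_{k-1}.
N_0 = 5
N_1 = 5 + 5 = 10
N_2 = 5 + 10 = 15

15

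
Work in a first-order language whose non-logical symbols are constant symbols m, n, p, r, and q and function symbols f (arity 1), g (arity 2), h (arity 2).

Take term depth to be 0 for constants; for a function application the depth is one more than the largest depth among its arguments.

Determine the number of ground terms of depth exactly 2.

Let N_k count ground terms of depth at most k. Each non-constant term of depth ≤ k is some function symbol applied to depth-≤(k−1) arguments, giving N_k = 5 + N_{k-1} + N_{k-1}^2 + N_{k-1}^2.
N_0 = 5
N_1 = 5 + 5 + 5^2 + 5^2 = 60
N_2 = 5 + 60 + 60^2 + 60^2 = 7265
Terms of depth exactly 2: N_2 − N_1 = 7265 − 60 = 7205.

7205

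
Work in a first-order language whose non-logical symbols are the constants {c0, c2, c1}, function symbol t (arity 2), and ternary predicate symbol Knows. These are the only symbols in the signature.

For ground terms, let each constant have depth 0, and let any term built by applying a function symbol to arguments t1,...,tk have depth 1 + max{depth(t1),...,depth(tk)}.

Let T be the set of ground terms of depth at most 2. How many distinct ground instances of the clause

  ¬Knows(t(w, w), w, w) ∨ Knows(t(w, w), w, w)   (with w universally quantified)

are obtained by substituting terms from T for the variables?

147

Ground terms of depth ≤ 2:
  Let N_k = |{terms of depth ≤ k}|. Then N_0 = 3 and N_k = 3 + N_{k-1}^2 for k ≥ 1 (one summand per function symbol, arity giving the exponent).
  N_0 = 3
  N_1 = 3 + 3^2 = 12
  N_2 = 3 + 12^2 = 147
So there are 147 ground terms available for substitution.
There is 1 variable to instantiate (w),  occurring in at least one literal, so different choices give different ground instances.
Number of ground instances = 147.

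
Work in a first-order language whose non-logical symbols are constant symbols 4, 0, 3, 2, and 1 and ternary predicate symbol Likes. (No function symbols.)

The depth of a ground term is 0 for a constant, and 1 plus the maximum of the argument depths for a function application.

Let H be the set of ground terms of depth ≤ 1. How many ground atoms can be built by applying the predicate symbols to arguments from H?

First count ground terms of depth ≤ 1.
With no function symbols every ground term is a constant, so there are exactly 5 ground terms at every depth bound.
N_0 = 5
N_1 = 5
So |H| = 5.
A ground atom is a predicate applied to a tuple of terms from H, so the count is the sum over predicates of |H|^arity:
  Likes: 5^3 = 125
Total ground atoms: 125.

125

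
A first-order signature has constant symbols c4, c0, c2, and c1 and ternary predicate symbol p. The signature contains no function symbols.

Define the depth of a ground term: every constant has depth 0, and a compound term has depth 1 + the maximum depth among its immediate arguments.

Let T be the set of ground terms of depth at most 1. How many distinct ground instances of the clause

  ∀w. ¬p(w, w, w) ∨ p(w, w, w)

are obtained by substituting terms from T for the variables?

Ground terms of depth ≤ 1:
  With no function symbols every ground term is a constant, so there are exactly 4 ground terms at every depth bound.
  N_0 = 4
  N_1 = 4
  Explicitly: c4, c0, c2, c1.
So there are 4 ground terms available for substitution.
There is 1 variable to instantiate (w),  occurring in at least one literal, so different choices give different ground instances.
Number of ground instances = 4.

4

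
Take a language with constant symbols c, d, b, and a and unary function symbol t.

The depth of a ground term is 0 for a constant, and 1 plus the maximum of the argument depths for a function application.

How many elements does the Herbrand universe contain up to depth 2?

12

Write N_k for the number of ground terms of depth ≤ k. A term of depth ≤ k is either a constant or a function symbol applied to arguments of depth ≤ k−1, so N_k = 4 + N_{k-1}.
N_0 = 4
N_1 = 4 + 4 = 8
N_2 = 4 + 8 = 12
Explicitly: c, d, b, a, t(c), t(d), t(b), t(a), t(t(c)), t(t(d)), t(t(b)), t(t(a)).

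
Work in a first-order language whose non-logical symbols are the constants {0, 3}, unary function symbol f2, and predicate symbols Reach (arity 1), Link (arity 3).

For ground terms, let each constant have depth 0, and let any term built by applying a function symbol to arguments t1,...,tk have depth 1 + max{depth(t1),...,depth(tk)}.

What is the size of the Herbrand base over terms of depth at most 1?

First count ground terms of depth ≤ 1.
Write N_k for the number of ground terms of depth ≤ k. A term of depth ≤ k is either a constant or a function symbol applied to arguments of depth ≤ k−1, so N_k = 2 + N_{k-1}.
N_0 = 2
N_1 = 2 + 2 = 4
Explicitly: 0, 3, f2(0), f2(3).
So |H| = 4.
For each predicate symbol, the number of ground atoms is |H| raised to its arity; summing:
  Reach: 4;  Link: 4^3 = 64
Total ground atoms: 4 + 64 = 68.

68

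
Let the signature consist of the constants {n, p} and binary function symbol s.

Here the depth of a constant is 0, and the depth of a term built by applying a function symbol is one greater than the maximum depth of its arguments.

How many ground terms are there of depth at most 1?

6

Count level by level. With function symbols s/2, the terms of depth ≤ k are the 2 constants together with each function applied to depth-≤(k−1) tuples, so N_k = 2 + N_{k-1}^2.
N_0 = 2
N_1 = 2 + 2^2 = 6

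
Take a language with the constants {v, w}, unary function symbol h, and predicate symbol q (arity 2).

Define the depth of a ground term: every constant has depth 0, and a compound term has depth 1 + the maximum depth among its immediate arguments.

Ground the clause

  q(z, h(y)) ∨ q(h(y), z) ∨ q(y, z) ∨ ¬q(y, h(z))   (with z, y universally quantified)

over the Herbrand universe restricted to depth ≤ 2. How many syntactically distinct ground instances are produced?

36

Ground terms of depth ≤ 2:
  Let N_k count ground terms of depth at most k. Each non-constant term of depth ≤ k is some function symbol applied to depth-≤(k−1) arguments, giving N_k = 2 + N_{k-1}.
  N_0 = 2
  N_1 = 2 + 2 = 4
  N_2 = 2 + 4 = 6
So there are 6 ground terms available for substitution.
The clause has 2 distinct variables (z, y), each appearing in the body. In the free term algebra distinct substitutions yield syntactically distinct ground instances.
Number of ground instances = 6^2 = 36.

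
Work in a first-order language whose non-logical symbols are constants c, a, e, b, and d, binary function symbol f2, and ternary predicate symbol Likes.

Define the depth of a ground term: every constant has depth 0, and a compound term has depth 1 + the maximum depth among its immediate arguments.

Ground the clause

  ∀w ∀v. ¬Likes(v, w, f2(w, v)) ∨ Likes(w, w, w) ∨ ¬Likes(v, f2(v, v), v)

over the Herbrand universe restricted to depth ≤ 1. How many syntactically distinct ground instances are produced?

Ground terms of depth ≤ 1:
  Count level by level. With function symbols f2/2, the terms of depth ≤ k are the 5 constants together with each function applied to depth-≤(k−1) tuples, so N_k = 5 + N_{k-1}^2.
  N_0 = 5
  N_1 = 5 + 5^2 = 30
So there are 30 ground terms available for substitution.
The body mentions every one of the 2 quantified variables; since ground terms form a free algebra, no two substitutions collapse to the same formula.
Number of ground instances = 30^2 = 900.

900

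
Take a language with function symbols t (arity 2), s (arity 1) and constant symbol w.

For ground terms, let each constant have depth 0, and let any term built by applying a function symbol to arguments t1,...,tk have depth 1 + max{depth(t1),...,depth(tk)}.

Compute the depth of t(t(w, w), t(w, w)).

depth(t(w, w)) = 1 + max(0, 0) = 1
depth(t(t(w, w), t(w, w))) = 1 + max(1, 1) = 2

2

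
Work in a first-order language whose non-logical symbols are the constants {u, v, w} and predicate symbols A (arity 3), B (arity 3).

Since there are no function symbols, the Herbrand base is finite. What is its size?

54

With no function symbols, the Herbrand universe is just the 3 constants.
Ground atoms per predicate: A: 3^3 = 27, B: 3^3 = 27.
Herbrand base size = 27 + 27 = 54.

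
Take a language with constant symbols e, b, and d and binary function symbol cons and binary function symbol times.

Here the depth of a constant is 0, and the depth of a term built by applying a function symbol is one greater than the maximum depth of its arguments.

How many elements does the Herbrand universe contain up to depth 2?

885

Count level by level. With function symbols cons/2, times/2, the terms of depth ≤ k are the 3 constants together with each function applied to depth-≤(k−1) tuples, so N_k = 3 + N_{k-1}^2 + N_{k-1}^2.
N_0 = 3
N_1 = 3 + 3^2 + 3^2 = 21
N_2 = 3 + 21^2 + 21^2 = 885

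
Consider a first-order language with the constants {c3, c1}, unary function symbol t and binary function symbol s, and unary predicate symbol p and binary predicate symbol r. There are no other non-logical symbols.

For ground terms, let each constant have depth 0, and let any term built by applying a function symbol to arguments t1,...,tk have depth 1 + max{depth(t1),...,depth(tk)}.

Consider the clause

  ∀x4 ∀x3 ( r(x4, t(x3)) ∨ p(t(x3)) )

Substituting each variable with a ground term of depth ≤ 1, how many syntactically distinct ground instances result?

64

Ground terms of depth ≤ 1:
  Write N_k for the number of ground terms of depth ≤ k. A term of depth ≤ k is either a constant or a function symbol applied to arguments of depth ≤ k−1, so N_k = 2 + N_{k-1} + N_{k-1}^2.
  N_0 = 2
  N_1 = 2 + 2 + 2^2 = 8
  Explicitly: c3, c1, t(c3), t(c1), s(c3, c3), s(c3, c1), s(c1, c3), s(c1, c1).
So there are 8 ground terms available for substitution.
There are 2 variables to instantiate (x4, x3), each occurring in at least one literal, so different choices give different ground instances.
Number of ground instances = 8^2 = 64.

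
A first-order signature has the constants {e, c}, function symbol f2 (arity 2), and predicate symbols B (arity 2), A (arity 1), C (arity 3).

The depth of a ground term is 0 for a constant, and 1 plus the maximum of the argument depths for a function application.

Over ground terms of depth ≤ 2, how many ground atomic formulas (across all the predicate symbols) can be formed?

56354

First count ground terms of depth ≤ 2.
If N_k denotes the number of depth-≤k ground terms, the 2 constants give N_0 = 2, and each function symbol of arity r contributes N_{k-1}^r new terms at level k: N_k = 2 + N_{k-1}^2.
N_0 = 2
N_1 = 2 + 2^2 = 6
N_2 = 2 + 6^2 = 38
So |H| = 38.
Ground atoms are formed by filling each argument slot of a predicate with a term from H, so an r-ary predicate gives |H|^r atoms:
  B: 38^2 = 1444;  A: 38;  C: 38^3 = 54872
Total ground atoms: 1444 + 38 + 54872 = 56354.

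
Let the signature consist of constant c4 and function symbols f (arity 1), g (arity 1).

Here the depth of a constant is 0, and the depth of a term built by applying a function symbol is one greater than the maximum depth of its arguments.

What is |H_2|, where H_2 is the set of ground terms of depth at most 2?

7

Write N_k for the number of ground terms of depth ≤ k. A term of depth ≤ k is either a constant or a function symbol applied to arguments of depth ≤ k−1, so N_k = 1 + N_{k-1} + N_{k-1}.
N_0 = 1
N_1 = 1 + 1 + 1 = 3
N_2 = 1 + 3 + 3 = 7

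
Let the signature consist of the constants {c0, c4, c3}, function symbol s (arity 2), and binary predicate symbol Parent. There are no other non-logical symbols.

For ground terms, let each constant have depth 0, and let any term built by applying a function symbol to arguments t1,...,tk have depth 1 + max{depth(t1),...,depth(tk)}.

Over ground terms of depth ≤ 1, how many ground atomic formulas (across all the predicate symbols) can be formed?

144

First count ground terms of depth ≤ 1.
Let N_k = |{terms of depth ≤ k}|. Then N_0 = 3 and N_k = 3 + N_{k-1}^2 for k ≥ 1 (one summand per function symbol, arity giving the exponent).
N_0 = 3
N_1 = 3 + 3^2 = 12
Explicitly: c0, c4, c3, s(c0, c0), s(c0, c4), s(c0, c3), s(c4, c0), s(c4, c4), s(c4, c3), s(c3, c0), s(c3, c4), s(c3, c3).
So |H| = 12.
A ground atom is a predicate applied to a tuple of terms from H, so the count is the sum over predicates of |H|^arity:
  Parent: 12^2 = 144
Total ground atoms: 144.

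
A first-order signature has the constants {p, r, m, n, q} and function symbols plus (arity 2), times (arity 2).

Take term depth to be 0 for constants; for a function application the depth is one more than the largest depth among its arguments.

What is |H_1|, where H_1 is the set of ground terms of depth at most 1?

Let N_k = |{terms of depth ≤ k}|. Then N_0 = 5 and N_k = 5 + N_{k-1}^2 + N_{k-1}^2 for k ≥ 1 (one summand per function symbol, arity giving the exponent).
N_0 = 5
N_1 = 5 + 5^2 + 5^2 = 55

55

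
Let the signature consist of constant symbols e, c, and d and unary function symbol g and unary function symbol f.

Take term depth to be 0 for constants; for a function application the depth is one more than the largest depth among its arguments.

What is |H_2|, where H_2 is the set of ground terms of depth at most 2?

21

Let N_k count ground terms of depth at most k. Each non-constant term of depth ≤ k is some function symbol applied to depth-≤(k−1) arguments, giving N_k = 3 + N_{k-1} + N_{k-1}.
N_0 = 3
N_1 = 3 + 3 + 3 = 9
N_2 = 3 + 9 + 9 = 21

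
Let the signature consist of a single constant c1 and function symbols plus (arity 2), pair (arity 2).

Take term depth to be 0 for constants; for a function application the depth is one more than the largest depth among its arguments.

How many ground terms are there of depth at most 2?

Count level by level. With function symbols plus/2, pair/2, the terms of depth ≤ k are the 1 constant together with each function applied to depth-≤(k−1) tuples, so N_k = 1 + N_{k-1}^2 + N_{k-1}^2.
N_0 = 1
N_1 = 1 + 1^2 + 1^2 = 3
N_2 = 1 + 3^2 + 3^2 = 19

19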